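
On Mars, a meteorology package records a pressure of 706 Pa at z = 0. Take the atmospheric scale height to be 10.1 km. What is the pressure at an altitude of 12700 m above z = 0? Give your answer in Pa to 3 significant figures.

P ≈ 201 Pa

Barometric formula: P = P₀ exp(−z/H).
z/H = 12700/10100 = 1.2574; exp(−1.2574) = 0.28439.
P = 706 × 0.28439 = 200.78 Pa.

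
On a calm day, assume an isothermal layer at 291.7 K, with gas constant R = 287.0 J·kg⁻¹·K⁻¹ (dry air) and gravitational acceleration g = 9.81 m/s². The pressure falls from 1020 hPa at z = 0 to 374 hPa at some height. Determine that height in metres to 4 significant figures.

z ≈ 8562 m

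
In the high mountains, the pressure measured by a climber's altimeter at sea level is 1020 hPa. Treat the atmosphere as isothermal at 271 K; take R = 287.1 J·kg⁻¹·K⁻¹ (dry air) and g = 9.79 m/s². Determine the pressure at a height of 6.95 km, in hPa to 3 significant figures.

P ≈ 425 hPa

Scale height: H = RT/g = 287.1 × 271 / 9.79 = 7947.3 m.
Barometric formula: P = P₀ exp(−z/H).
z/H = 6950.0/7947.3 = 0.87451; exp(−0.87451) = 0.41707.
P = 1020 × 0.41707 = 425.41 hPa.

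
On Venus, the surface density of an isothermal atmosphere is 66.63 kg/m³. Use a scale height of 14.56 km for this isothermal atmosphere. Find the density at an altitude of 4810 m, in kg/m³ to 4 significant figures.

ρ ≈ 47.88 kg/m³

In an isothermal atmosphere, density decays like pressure: ρ = ρ₀ exp(−z/H).
z/H = 4810.0/14560 = 0.33036; exp(−0.33036) = 0.71866.
ρ = 66.63 × 0.71866 = 47.884 kg/m³.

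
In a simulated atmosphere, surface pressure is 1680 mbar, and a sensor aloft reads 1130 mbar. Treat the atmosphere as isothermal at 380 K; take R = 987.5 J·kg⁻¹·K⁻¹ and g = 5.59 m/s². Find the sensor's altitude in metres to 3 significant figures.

Scale height: H = RT/g = 987.5 × 380 / 5.59 = 67129 m.
Invert the barometric formula: z = H ln(P₀/P).
P₀/P = 1680/1130 = 1.4867; ln(1.4867) = 0.39656.
z = 67129 × 0.39656 = 26621 m.

z ≈ 26600 m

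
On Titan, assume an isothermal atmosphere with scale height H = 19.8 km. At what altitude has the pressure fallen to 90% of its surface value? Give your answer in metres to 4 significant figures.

Set P/P₀ = exp(−z/H) = 0.9, so z = −H ln(0.9).
−ln(0.9) = 0.10536; z = 19800 × 0.10536 = 2086.1 m.

z ≈ 2086 m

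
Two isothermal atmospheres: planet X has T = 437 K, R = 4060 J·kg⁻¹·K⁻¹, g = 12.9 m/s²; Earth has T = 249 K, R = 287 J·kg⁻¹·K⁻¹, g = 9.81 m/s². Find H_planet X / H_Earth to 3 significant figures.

H_planet X/H_Earth ≈ 18.9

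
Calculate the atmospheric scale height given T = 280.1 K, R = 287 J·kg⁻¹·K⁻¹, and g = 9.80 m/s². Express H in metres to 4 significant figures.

The scale height of an isothermal atmosphere is H = RT/g.
H = 287 × 280.1 / 9.80 = 80389/9.80 = 8203.0 m.

H ≈ 8203 m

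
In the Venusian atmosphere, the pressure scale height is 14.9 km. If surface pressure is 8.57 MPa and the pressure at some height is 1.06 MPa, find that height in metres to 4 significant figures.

z ≈ 31140 m

Invert the barometric formula: z = H ln(P₀/P).
P₀/P = 8.57/1.06 = 8.0849; ln(8.0849) = 2.0900.
z = 14900 × 2.0900 = 31141 m.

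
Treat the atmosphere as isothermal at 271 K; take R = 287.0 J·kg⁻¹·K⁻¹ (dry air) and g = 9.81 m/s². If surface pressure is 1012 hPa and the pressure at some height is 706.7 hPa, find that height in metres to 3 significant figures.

Scale height: H = RT/g = 287.0 × 271 / 9.81 = 7928.3 m.
Invert the barometric formula: z = H ln(P₀/P).
P₀/P = 1012/706.7 = 1.4320; ln(1.4320) = 0.35907.
z = 7928.3 × 0.35907 = 2846.8 m.

z ≈ 2850 m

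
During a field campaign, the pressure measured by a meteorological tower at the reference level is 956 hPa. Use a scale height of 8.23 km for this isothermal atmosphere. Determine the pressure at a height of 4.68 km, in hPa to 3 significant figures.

P ≈ 541 hPa

Barometric formula: P = P₀ exp(−z/H).
z/H = 4680.0/8230.0 = 0.56865; exp(−0.56865) = 0.56629.
P = 956 × 0.56629 = 541.37 hPa.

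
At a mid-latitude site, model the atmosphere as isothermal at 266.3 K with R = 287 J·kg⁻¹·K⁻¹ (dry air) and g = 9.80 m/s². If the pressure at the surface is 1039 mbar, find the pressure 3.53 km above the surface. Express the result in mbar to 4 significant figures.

Scale height: H = RT/g = 287 × 266.3 / 9.80 = 7798.8 m.
Barometric formula: P = P₀ exp(−z/H).
z/H = 3530.0/7798.8 = 0.45263; exp(−0.45263) = 0.63595.
P = 1039 × 0.63595 = 660.75 mbar.

P ≈ 660.8 mbar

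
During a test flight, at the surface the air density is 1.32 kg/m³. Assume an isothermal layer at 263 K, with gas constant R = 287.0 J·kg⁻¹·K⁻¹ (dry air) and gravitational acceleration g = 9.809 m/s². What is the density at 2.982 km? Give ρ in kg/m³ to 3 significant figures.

Scale height: H = RT/g = 287.0 × 263 / 9.809 = 7695.1 m.
In an isothermal atmosphere, density decays like pressure: ρ = ρ₀ exp(−z/H).
z/H = 2982.0/7695.1 = 0.38752; exp(−0.38752) = 0.67874.
ρ = 1.32 × 0.67874 = 0.89594 kg/m³.

ρ ≈ 0.896 kg/m³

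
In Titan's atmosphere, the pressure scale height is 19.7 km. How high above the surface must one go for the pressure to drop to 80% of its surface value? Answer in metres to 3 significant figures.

Set P/P₀ = exp(−z/H) = 0.8, so z = −H ln(0.8).
−ln(0.8) = 0.22314; z = 19700 × 0.22314 = 4395.9 m.

z ≈ 4400 m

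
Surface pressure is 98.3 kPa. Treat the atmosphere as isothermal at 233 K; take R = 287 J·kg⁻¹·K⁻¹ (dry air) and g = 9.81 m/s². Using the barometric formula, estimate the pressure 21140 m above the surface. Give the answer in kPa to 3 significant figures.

P ≈ 4.42 kPa

Scale height: H = RT/g = 287 × 233 / 9.81 = 6816.6 m.
Barometric formula: P = P₀ exp(−z/H).
z/H = 21140/6816.6 = 3.1013; exp(−3.1013) = 0.044991.
P = 98.3 × 0.044991 = 4.4226 kPa.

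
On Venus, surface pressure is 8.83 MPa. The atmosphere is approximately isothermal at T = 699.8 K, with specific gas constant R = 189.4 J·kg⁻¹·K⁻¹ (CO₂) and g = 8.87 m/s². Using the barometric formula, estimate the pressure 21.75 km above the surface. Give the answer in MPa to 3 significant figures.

P ≈ 2.06 MPa

Scale height: H = RT/g = 189.4 × 699.8 / 8.87 = 14943 m.
Barometric formula: P = P₀ exp(−z/H).
z/H = 21750/14943 = 1.4555; exp(−1.4555) = 0.23328.
P = 8.83 × 0.23328 = 2.0599 MPa.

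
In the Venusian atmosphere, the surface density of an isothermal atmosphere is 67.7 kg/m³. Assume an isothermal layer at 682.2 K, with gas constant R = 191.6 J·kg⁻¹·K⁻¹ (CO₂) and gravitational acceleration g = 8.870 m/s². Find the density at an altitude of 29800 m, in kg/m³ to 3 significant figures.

ρ ≈ 8.96 kg/m³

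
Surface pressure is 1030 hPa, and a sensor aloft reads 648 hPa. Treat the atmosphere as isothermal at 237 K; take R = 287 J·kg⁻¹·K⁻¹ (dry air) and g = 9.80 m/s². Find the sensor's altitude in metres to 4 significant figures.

Scale height: H = RT/g = 287 × 237 / 9.80 = 6940.7 m.
Invert the barometric formula: z = H ln(P₀/P).
P₀/P = 1030/648 = 1.5895; ln(1.5895) = 0.46342.
z = 6940.7 × 0.46342 = 3216.5 m.

z ≈ 3216 m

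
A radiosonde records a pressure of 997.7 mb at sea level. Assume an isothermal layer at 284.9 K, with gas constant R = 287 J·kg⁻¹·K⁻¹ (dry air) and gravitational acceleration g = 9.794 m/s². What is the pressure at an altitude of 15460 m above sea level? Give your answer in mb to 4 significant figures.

Scale height: H = RT/g = 287 × 284.9 / 9.794 = 8348.6 m.
Barometric formula: P = P₀ exp(−z/H).
z/H = 15460/8348.6 = 1.8518; exp(−1.8518) = 0.15695.
P = 997.7 × 0.15695 = 156.59 mb.

P ≈ 156.6 mb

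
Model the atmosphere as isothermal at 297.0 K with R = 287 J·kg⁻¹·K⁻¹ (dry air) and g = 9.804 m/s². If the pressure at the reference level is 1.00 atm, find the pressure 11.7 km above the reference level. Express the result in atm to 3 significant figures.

P ≈ 0.260 atm

Scale height: H = RT/g = 287 × 297.0 / 9.804 = 8694.3 m.
Barometric formula: P = P₀ exp(−z/H).
z/H = 11700/8694.3 = 1.3457; exp(−1.3457) = 0.26036.
P = 1.00 × 0.26036 = 0.26036 atm.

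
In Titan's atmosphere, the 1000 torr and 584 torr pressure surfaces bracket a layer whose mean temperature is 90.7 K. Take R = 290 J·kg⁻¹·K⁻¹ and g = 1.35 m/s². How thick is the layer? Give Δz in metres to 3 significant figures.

Hypsometric equation: Δz = (R T̄/g) ln(P₁/P₂).
R T̄/g = 290 × 90.7 / 1.35 = 19484 m.
ln(1000/584) = ln(1.7123) = 0.53784.
Δz = 19484 × 0.53784 = 10479 m.

Δz ≈ 10500 m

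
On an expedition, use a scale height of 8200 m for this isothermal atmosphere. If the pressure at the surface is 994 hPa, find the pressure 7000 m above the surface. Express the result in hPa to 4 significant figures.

Barometric formula: P = P₀ exp(−z/H).
z/H = 7000.0/8200.0 = 0.85366; exp(−0.85366) = 0.42585.
P = 994 × 0.42585 = 423.29 hPa.

P ≈ 423.3 hPa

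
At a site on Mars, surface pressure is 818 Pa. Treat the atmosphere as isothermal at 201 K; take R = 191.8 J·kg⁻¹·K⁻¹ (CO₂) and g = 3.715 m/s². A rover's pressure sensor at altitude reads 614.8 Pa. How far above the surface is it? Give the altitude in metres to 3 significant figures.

z ≈ 2960 m

Scale height: H = RT/g = 191.8 × 201 / 3.715 = 10377 m.
Invert the barometric formula: z = H ln(P₀/P).
P₀/P = 818/614.8 = 1.3305; ln(1.3305) = 0.28555.
z = 10377 × 0.28555 = 2963.2 m.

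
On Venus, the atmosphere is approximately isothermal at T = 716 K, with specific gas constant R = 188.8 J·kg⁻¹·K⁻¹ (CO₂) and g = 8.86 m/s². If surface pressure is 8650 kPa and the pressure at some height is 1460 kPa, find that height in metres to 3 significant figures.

z ≈ 27100 m

Scale height: H = RT/g = 188.8 × 716 / 8.86 = 15257 m.
Invert the barometric formula: z = H ln(P₀/P).
P₀/P = 8650/1460 = 5.9247; ln(5.9247) = 1.7791.
z = 15257 × 1.7791 = 27144 m.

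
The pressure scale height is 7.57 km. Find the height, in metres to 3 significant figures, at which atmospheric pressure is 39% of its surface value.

z ≈ 7130 m

Set P/P₀ = exp(−z/H) = 0.39, so z = −H ln(0.39).
−ln(0.39) = 0.94161; z = 7570.0 × 0.94161 = 7128.0 m.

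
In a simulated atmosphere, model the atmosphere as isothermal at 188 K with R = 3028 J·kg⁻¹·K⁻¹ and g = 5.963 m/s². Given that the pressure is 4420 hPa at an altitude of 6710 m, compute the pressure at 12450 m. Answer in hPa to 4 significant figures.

P ≈ 4162 hPa

Scale height: H = RT/g = 3028 × 188 / 5.963 = 95466 m.
Between two levels, P₂ = P₁ exp(−Δz/H) with Δz = z₂ − z₁.
Δz = 12450 − 6710.0 = 5740.0 m; Δz/H = 5740.0/95466 = 0.060126.
P₂ = 4420 × exp(−0.060126) = 4420 × 0.94165 = 4162.1 hPa.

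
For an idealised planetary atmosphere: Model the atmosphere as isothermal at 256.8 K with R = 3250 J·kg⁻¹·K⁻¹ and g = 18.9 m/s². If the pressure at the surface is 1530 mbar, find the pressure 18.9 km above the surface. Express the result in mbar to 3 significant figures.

Scale height: H = RT/g = 3250 × 256.8 / 18.9 = 44159 m.
Barometric formula: P = P₀ exp(−z/H).
z/H = 18900/44159 = 0.42800; exp(−0.42800) = 0.65181.
P = 1530 × 0.65181 = 997.27 mbar.

P ≈ 997 mbar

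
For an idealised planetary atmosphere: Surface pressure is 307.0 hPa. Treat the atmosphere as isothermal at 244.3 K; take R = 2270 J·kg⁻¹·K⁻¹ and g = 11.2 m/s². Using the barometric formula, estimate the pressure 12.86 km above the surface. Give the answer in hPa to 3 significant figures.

P ≈ 237 hPa

Scale height: H = RT/g = 2270 × 244.3 / 11.2 = 49514 m.
Barometric formula: P = P₀ exp(−z/H).
z/H = 12860/49514 = 0.25972; exp(−0.25972) = 0.77127.
P = 307.0 × 0.77127 = 236.78 hPa.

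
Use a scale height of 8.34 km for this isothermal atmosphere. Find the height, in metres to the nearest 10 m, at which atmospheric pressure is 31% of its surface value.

Set P/P₀ = exp(−z/H) = 0.31, so z = −H ln(0.31).
−ln(0.31) = 1.1712; z = 8340.0 × 1.1712 = 9767.8 m.

z ≈ 9770 m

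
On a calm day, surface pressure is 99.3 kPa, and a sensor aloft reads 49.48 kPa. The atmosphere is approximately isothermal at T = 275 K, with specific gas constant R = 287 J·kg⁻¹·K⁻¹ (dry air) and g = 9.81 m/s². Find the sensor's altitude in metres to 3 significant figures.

z ≈ 5600 m

Scale height: H = RT/g = 287 × 275 / 9.81 = 8045.4 m.
Invert the barometric formula: z = H ln(P₀/P).
P₀/P = 99.3/49.48 = 2.0069; ln(2.0069) = 0.69659.
z = 8045.4 × 0.69659 = 5604.3 m.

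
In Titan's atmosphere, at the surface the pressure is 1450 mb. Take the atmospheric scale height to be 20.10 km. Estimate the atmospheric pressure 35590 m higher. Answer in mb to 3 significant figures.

P ≈ 247 mb

Barometric formula: P = P₀ exp(−z/H).
z/H = 35590/20100 = 1.7706; exp(−1.7706) = 0.17023.
P = 1450 × 0.17023 = 246.83 mb.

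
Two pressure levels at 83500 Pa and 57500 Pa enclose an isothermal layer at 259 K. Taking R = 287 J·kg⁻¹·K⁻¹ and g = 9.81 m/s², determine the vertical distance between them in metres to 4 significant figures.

Δz ≈ 2827 m

Hypsometric equation: Δz = (R T̄/g) ln(P₁/P₂).
R T̄/g = 287 × 259 / 9.81 = 7577.3 m.
ln(83500/57500) = ln(1.4522) = 0.37308.
Δz = 7577.3 × 0.37308 = 2826.9 m.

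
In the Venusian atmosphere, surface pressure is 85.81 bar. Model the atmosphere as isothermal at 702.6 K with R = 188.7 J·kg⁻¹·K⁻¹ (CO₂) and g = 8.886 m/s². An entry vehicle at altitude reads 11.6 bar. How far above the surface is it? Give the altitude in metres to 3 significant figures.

z ≈ 29900 m

Scale height: H = RT/g = 188.7 × 702.6 / 8.886 = 14920 m.
Invert the barometric formula: z = H ln(P₀/P).
P₀/P = 85.81/11.6 = 7.3974; ln(7.3974) = 2.0011.
z = 14920 × 2.0011 = 29856 m.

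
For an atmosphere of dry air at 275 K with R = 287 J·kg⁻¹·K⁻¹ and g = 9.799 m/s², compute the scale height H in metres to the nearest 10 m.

The scale height of an isothermal atmosphere is H = RT/g.
H = 287 × 275 / 9.799 = 78925/9.799 = 8054.4 m.

H ≈ 8050 m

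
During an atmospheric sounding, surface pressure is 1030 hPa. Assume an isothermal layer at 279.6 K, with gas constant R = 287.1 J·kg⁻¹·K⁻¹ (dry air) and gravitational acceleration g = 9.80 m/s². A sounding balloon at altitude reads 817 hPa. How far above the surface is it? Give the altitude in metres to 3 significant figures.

Scale height: H = RT/g = 287.1 × 279.6 / 9.80 = 8191.1 m.
Invert the barometric formula: z = H ln(P₀/P).
P₀/P = 1030/817 = 1.2607; ln(1.2607) = 0.23167.
z = 8191.1 × 0.23167 = 1897.6 m.

z ≈ 1900 m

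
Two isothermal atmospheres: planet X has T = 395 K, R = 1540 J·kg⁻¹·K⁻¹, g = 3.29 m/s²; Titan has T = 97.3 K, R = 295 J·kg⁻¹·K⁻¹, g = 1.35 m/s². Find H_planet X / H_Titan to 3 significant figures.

H_planet X/H_Titan ≈ 8.70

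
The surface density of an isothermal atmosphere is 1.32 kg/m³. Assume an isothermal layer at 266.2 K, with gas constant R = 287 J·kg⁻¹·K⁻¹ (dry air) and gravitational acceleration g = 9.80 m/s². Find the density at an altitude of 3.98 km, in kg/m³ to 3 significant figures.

Scale height: H = RT/g = 287 × 266.2 / 9.80 = 7795.9 m.
In an isothermal atmosphere, density decays like pressure: ρ = ρ₀ exp(−z/H).
z/H = 3980.0/7795.9 = 0.51052; exp(−0.51052) = 0.60018.
ρ = 1.32 × 0.60018 = 0.79224 kg/m³.

ρ ≈ 0.792 kg/m³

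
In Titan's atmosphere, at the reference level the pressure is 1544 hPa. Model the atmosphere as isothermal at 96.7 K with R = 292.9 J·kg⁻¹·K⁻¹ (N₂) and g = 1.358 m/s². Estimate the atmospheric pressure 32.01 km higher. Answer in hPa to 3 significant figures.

P ≈ 333 hPa

Scale height: H = RT/g = 292.9 × 96.7 / 1.358 = 20857 m.
Barometric formula: P = P₀ exp(−z/H).
z/H = 32010/20857 = 1.5347; exp(−1.5347) = 0.21552.
P = 1544 × 0.21552 = 332.76 hPa.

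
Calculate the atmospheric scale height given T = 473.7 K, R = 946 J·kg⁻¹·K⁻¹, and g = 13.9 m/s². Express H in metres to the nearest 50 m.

The scale height of an isothermal atmosphere is H = RT/g.
H = 946 × 473.7 / 13.9 = 448120/13.9 = 32239 m.

H ≈ 32250 m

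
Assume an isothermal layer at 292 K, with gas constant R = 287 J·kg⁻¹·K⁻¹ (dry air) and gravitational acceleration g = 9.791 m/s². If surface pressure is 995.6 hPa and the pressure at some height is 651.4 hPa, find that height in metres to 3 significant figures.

z ≈ 3630 m

Scale height: H = RT/g = 287 × 292 / 9.791 = 8559.3 m.
Invert the barometric formula: z = H ln(P₀/P).
P₀/P = 995.6/651.4 = 1.5284; ln(1.5284) = 0.42422.
z = 8559.3 × 0.42422 = 3631.0 m.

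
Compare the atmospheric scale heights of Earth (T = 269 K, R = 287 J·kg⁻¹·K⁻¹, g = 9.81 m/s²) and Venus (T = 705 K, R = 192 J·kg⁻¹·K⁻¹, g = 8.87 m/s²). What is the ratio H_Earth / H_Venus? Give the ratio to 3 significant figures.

H = RT/g for each body.
H_Earth = 287 × 269 / 9.81 = 7869.8 m.
H_Venus = 192 × 705 / 8.87 = 15260 m.
H_Earth/H_Venus = 7869.8/15260 = 0.51571.

H_Earth/H_Venus ≈ 0.516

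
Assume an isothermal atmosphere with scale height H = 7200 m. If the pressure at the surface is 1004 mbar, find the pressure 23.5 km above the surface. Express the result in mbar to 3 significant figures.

Barometric formula: P = P₀ exp(−z/H).
z/H = 23500/7200.0 = 3.2639; exp(−3.2639) = 0.038239.
P = 1004 × 0.038239 = 38.392 mbar.

P ≈ 38.4 mbar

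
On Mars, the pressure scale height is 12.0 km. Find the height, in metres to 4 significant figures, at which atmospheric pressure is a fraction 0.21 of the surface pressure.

z ≈ 18730 m

Set P/P₀ = exp(−z/H) = 0.21, so z = −H ln(0.21).
−ln(0.21) = 1.5606; z = 12000 × 1.5606 = 18727 m.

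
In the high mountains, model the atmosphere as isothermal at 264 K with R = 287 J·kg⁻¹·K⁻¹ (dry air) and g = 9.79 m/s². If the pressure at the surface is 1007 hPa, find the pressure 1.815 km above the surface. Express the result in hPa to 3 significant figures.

Scale height: H = RT/g = 287 × 264 / 9.79 = 7739.3 m.
Barometric formula: P = P₀ exp(−z/H).
z/H = 1815.0/7739.3 = 0.23452; exp(−0.23452) = 0.79095.
P = 1007 × 0.79095 = 796.49 hPa.

P ≈ 796 hPa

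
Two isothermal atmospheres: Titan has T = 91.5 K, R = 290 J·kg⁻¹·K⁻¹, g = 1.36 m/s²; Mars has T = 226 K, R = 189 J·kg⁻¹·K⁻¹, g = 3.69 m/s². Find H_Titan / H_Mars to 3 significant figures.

H_Titan/H_Mars ≈ 1.69

H = RT/g for each body.
H_Titan = 290 × 91.5 / 1.36 = 19511 m.
H_Mars = 189 × 226 / 3.69 = 11576 m.
H_Titan/H_Mars = 19511/11576 = 1.6855.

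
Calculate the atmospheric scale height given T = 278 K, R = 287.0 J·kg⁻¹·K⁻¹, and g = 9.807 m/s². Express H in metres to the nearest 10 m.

H ≈ 8140 m

The scale height of an isothermal atmosphere is H = RT/g.
H = 287.0 × 278 / 9.807 = 79786/9.807 = 8135.6 m.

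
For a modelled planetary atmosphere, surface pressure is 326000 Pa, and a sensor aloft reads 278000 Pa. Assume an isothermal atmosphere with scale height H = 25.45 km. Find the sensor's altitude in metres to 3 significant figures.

Invert the barometric formula: z = H ln(P₀/P).
P₀/P = 326000/278000 = 1.1727; ln(1.1727) = 0.15931.
z = 25450 × 0.15931 = 4054.4 m.

z ≈ 4050 m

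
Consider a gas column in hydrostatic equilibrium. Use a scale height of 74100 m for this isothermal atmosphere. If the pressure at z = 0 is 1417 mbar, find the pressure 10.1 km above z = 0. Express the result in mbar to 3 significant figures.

P ≈ 1240 mbar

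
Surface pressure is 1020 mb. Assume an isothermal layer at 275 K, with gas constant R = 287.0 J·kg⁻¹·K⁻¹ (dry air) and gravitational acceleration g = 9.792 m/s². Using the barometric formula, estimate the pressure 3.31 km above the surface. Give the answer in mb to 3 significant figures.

P ≈ 676 mb

Scale height: H = RT/g = 287.0 × 275 / 9.792 = 8060.2 m.
Barometric formula: P = P₀ exp(−z/H).
z/H = 3310.0/8060.2 = 0.41066; exp(−0.41066) = 0.66321.
P = 1020 × 0.66321 = 676.47 mb.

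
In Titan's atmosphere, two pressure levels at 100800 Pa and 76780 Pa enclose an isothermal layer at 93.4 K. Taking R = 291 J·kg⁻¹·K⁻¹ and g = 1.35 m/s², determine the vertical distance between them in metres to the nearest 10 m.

Δz ≈ 5480 m

Hypsometric equation: Δz = (R T̄/g) ln(P₁/P₂).
R T̄/g = 291 × 93.4 / 1.35 = 20133 m.
ln(100800/76780) = ln(1.3128) = 0.27216.
Δz = 20133 × 0.27216 = 5479.4 m.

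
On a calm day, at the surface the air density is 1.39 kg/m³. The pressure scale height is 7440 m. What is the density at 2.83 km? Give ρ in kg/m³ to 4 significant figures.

In an isothermal atmosphere, density decays like pressure: ρ = ρ₀ exp(−z/H).
z/H = 2830.0/7440.0 = 0.38038; exp(−0.38038) = 0.68360.
ρ = 1.39 × 0.68360 = 0.95020 kg/m³.

ρ ≈ 0.9502 kg/m³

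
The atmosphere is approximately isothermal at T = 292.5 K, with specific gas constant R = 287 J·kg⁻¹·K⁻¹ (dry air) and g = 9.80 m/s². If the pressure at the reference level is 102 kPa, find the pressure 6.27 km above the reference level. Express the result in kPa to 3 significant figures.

P ≈ 49.1 kPa

Scale height: H = RT/g = 287 × 292.5 / 9.80 = 8566.1 m.
Barometric formula: P = P₀ exp(−z/H).
z/H = 6270.0/8566.1 = 0.73196; exp(−0.73196) = 0.48097.
P = 102 × 0.48097 = 49.059 kPa.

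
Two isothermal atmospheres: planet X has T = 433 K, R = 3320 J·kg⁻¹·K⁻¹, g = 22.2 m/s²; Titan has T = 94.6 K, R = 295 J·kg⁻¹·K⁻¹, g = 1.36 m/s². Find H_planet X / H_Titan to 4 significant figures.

H_planet X/H_Titan ≈ 3.156

H = RT/g for each body.
H_planet X = 3320 × 433 / 22.2 = 64755 m.
H_Titan = 295 × 94.6 / 1.36 = 20520 m.
H_planet X/H_Titan = 64755/20520 = 3.1557.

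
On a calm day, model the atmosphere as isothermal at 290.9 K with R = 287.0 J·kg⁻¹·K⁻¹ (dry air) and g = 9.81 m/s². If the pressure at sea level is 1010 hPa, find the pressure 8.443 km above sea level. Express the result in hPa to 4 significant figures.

P ≈ 374.5 hPa

Scale height: H = RT/g = 287.0 × 290.9 / 9.81 = 8510.5 m.
Barometric formula: P = P₀ exp(−z/H).
z/H = 8443.0/8510.5 = 0.99207; exp(−0.99207) = 0.37081.
P = 1010 × 0.37081 = 374.52 hPa.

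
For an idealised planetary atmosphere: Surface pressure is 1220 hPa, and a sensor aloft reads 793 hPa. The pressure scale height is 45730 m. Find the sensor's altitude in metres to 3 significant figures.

z ≈ 19700 m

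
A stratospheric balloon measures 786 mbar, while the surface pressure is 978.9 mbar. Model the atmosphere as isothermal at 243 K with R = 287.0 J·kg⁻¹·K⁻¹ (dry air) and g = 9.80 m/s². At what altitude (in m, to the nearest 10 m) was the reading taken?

z ≈ 1560 m

Scale height: H = RT/g = 287.0 × 243 / 9.80 = 7116.4 m.
Invert the barometric formula: z = H ln(P₀/P).
P₀/P = 978.9/786 = 1.2454; ln(1.2454) = 0.21946.
z = 7116.4 × 0.21946 = 1561.8 m.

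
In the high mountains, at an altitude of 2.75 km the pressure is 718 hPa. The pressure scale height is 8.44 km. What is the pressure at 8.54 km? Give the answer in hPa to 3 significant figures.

Between two levels, P₂ = P₁ exp(−Δz/H) with Δz = z₂ − z₁.
Δz = 8540.0 − 2750.0 = 5790.0 m; Δz/H = 5790.0/8440.0 = 0.68602.
P₂ = 718 × exp(−0.68602) = 718 × 0.50358 = 361.57 hPa.

P ≈ 362 hPa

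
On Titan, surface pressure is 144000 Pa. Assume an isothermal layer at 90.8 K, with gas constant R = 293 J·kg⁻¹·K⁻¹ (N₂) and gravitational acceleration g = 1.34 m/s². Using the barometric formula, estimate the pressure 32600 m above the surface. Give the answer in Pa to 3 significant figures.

Scale height: H = RT/g = 293 × 90.8 / 1.34 = 19854 m.
Barometric formula: P = P₀ exp(−z/H).
z/H = 32600/19854 = 1.6420; exp(−1.6420) = 0.19359.
P = 144000 × 0.19359 = 27877 Pa.

P ≈ 27900 Pa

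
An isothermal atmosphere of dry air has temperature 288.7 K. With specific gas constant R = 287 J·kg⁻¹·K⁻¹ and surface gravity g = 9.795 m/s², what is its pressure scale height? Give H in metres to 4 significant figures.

H ≈ 8459 m

The scale height of an isothermal atmosphere is H = RT/g.
H = 287 × 288.7 / 9.795 = 82857/9.795 = 8459.1 m.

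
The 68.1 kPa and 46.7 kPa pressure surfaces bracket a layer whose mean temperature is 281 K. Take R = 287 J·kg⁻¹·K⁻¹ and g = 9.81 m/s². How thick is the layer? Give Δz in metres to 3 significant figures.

Hypsometric equation: Δz = (R T̄/g) ln(P₁/P₂).
R T̄/g = 287 × 281 / 9.81 = 8220.9 m.
ln(68.1/46.7) = ln(1.4582) = 0.37720.
Δz = 8220.9 × 0.37720 = 3100.9 m.

Δz ≈ 3100 m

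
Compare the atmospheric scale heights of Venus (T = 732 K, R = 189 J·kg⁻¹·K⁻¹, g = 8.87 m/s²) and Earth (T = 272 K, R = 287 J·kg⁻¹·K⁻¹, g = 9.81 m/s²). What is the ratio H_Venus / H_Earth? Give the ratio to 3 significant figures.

H_Venus/H_Earth ≈ 1.96

H = RT/g for each body.
H_Venus = 189 × 732 / 8.87 = 15597 m.
H_Earth = 287 × 272 / 9.81 = 7957.6 m.
H_Venus/H_Earth = 15597/7957.6 = 1.9600.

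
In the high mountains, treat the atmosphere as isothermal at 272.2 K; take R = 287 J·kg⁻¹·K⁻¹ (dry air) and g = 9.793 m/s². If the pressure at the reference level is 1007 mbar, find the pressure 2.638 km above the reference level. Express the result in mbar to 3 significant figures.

P ≈ 723 mbar

Scale height: H = RT/g = 287 × 272.2 / 9.793 = 7977.3 m.
Barometric formula: P = P₀ exp(−z/H).
z/H = 2638.0/7977.3 = 0.33069; exp(−0.33069) = 0.71843.
P = 1007 × 0.71843 = 723.46 mbar.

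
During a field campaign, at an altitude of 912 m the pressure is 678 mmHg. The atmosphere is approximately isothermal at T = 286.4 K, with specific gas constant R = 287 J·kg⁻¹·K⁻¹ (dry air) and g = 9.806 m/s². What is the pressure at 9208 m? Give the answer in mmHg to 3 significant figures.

Scale height: H = RT/g = 287 × 286.4 / 9.806 = 8382.3 m.
Between two levels, P₂ = P₁ exp(−Δz/H) with Δz = z₂ − z₁.
Δz = 9208.0 − 912.00 = 8296.0 m; Δz/H = 8296.0/8382.3 = 0.98970.
P₂ = 678 × exp(−0.98970) = 678 × 0.37169 = 252.01 mmHg.

P ≈ 252 mmHg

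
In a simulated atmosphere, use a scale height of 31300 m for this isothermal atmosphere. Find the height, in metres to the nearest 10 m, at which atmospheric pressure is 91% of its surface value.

z ≈ 2950 m

Set P/P₀ = exp(−z/H) = 0.91, so z = −H ln(0.91).
−ln(0.91) = 0.094311; z = 31300 × 0.094311 = 2951.9 m.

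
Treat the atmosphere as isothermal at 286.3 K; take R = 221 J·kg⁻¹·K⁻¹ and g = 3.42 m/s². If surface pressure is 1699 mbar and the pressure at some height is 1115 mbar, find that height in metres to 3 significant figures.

z ≈ 7790 m

Scale height: H = RT/g = 221 × 286.3 / 3.42 = 18501 m.
Invert the barometric formula: z = H ln(P₀/P).
P₀/P = 1699/1115 = 1.5238; ln(1.5238) = 0.42121.
z = 18501 × 0.42121 = 7792.8 m.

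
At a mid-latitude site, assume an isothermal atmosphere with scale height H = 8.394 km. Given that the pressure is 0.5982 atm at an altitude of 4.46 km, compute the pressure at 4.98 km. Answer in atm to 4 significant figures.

Between two levels, P₂ = P₁ exp(−Δz/H) with Δz = z₂ − z₁.
Δz = 4980.0 − 4460.0 = 520.00 m; Δz/H = 520.00/8394.0 = 0.061949.
P₂ = 0.5982 × exp(−0.061949) = 0.5982 × 0.93993 = 0.56227 atm.

P ≈ 0.5623 atm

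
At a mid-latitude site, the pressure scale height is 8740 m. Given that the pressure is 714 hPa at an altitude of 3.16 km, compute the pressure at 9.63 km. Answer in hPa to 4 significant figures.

Between two levels, P₂ = P₁ exp(−Δz/H) with Δz = z₂ − z₁.
Δz = 9630.0 − 3160.0 = 6470.0 m; Δz/H = 6470.0/8740.0 = 0.74027.
P₂ = 714 × exp(−0.74027) = 714 × 0.47699 = 340.57 hPa.

P ≈ 340.6 hPa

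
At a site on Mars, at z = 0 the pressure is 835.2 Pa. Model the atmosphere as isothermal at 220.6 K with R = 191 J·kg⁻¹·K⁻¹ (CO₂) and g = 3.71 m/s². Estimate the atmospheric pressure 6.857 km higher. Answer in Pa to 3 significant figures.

P ≈ 457 Pa

Scale height: H = RT/g = 191 × 220.6 / 3.71 = 11357 m.
Barometric formula: P = P₀ exp(−z/H).
z/H = 6857.0/11357 = 0.60377; exp(−0.60377) = 0.54675.
P = 835.2 × 0.54675 = 456.65 Pa.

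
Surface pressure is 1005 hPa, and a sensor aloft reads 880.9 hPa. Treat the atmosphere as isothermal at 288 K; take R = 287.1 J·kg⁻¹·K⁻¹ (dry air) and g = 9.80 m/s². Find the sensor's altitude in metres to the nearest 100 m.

z ≈ 1100 m

Scale height: H = RT/g = 287.1 × 288 / 9.80 = 8437.2 m.
Invert the barometric formula: z = H ln(P₀/P).
P₀/P = 1005/880.9 = 1.1409; ln(1.1409) = 0.13182.
z = 8437.2 × 0.13182 = 1112.2 m.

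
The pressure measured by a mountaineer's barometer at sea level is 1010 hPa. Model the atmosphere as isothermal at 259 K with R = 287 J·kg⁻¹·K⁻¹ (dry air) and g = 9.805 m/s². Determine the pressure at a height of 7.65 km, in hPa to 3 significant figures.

Scale height: H = RT/g = 287 × 259 / 9.805 = 7581.1 m.
Barometric formula: P = P₀ exp(−z/H).
z/H = 7650.0/7581.1 = 1.0091; exp(−1.0091) = 0.36455.
P = 1010 × 0.36455 = 368.20 hPa.

P ≈ 368 hPa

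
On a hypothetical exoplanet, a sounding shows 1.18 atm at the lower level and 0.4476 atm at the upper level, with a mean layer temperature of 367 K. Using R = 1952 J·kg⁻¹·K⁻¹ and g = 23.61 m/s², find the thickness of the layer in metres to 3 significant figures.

Δz ≈ 29400 m

Hypsometric equation: Δz = (R T̄/g) ln(P₁/P₂).
R T̄/g = 1952 × 367 / 23.61 = 30342 m.
ln(1.18/0.4476) = ln(2.6363) = 0.96938.
Δz = 30342 × 0.96938 = 29413 m.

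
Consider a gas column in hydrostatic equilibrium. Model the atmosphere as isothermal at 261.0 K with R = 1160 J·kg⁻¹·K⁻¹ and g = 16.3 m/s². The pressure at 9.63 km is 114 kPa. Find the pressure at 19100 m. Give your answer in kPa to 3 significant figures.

P ≈ 68.5 kPa

Scale height: H = RT/g = 1160 × 261.0 / 16.3 = 18574 m.
Between two levels, P₂ = P₁ exp(−Δz/H) with Δz = z₂ − z₁.
Δz = 19100 − 9630.0 = 9470.0 m; Δz/H = 9470.0/18574 = 0.50985.
P₂ = 114 × exp(−0.50985) = 114 × 0.60059 = 68.467 kPa.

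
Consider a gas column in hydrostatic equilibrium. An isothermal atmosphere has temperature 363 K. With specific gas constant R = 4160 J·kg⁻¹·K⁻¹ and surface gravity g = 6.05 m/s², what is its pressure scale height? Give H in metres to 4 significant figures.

H ≈ 249600 m

The scale height of an isothermal atmosphere is H = RT/g.
H = 4160 × 363 / 6.05 = 1510100/6.05 = 249600 m.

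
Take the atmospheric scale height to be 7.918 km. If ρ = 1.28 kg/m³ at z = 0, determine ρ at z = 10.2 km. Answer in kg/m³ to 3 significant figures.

In an isothermal atmosphere, density decays like pressure: ρ = ρ₀ exp(−z/H).
z/H = 10200/7918.0 = 1.2882; exp(−1.2882) = 0.27577.
ρ = 1.28 × 0.27577 = 0.35299 kg/m³.

ρ ≈ 0.353 kg/m³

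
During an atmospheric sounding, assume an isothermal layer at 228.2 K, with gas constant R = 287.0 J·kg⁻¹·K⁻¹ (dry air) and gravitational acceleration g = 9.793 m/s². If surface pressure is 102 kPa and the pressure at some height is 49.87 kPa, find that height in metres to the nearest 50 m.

Scale height: H = RT/g = 287.0 × 228.2 / 9.793 = 6687.8 m.
Invert the barometric formula: z = H ln(P₀/P).
P₀/P = 102/49.87 = 2.0453; ln(2.0453) = 0.71554.
z = 6687.8 × 0.71554 = 4785.4 m.

z ≈ 4800 m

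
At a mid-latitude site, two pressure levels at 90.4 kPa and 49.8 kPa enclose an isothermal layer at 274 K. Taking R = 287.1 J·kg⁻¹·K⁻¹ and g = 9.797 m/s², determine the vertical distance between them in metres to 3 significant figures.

Hypsometric equation: Δz = (R T̄/g) ln(P₁/P₂).
R T̄/g = 287.1 × 274 / 9.797 = 8029.5 m.
ln(90.4/49.8) = ln(1.8153) = 0.59625.
Δz = 8029.5 × 0.59625 = 4787.6 m.

Δz ≈ 4790 m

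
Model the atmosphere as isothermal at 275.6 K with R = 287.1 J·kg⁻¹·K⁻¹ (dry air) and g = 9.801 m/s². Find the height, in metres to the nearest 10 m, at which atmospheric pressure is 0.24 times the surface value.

Scale height: H = RT/g = 287.1 × 275.6 / 9.801 = 8073.1 m.
Set P/P₀ = exp(−z/H) = 0.24, so z = −H ln(0.24).
−ln(0.24) = 1.4271; z = 8073.1 × 1.4271 = 11521 m.

z ≈ 11520 m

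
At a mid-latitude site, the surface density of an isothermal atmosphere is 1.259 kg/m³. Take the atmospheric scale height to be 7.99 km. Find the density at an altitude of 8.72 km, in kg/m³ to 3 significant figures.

ρ ≈ 0.423 kg/m³

In an isothermal atmosphere, density decays like pressure: ρ = ρ₀ exp(−z/H).
z/H = 8720.0/7990.0 = 1.0914; exp(−1.0914) = 0.33575.
ρ = 1.259 × 0.33575 = 0.42271 kg/m³.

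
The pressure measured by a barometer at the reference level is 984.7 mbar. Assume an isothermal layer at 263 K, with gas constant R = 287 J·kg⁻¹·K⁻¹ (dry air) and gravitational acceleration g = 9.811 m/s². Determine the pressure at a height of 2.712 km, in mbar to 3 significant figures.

Scale height: H = RT/g = 287 × 263 / 9.811 = 7693.5 m.
Barometric formula: P = P₀ exp(−z/H).
z/H = 2712.0/7693.5 = 0.35251; exp(−0.35251) = 0.70292.
P = 984.7 × 0.70292 = 692.17 mbar.

P ≈ 692 mbar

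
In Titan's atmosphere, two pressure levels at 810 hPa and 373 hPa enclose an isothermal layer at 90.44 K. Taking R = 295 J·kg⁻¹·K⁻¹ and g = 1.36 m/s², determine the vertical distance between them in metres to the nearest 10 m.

Δz ≈ 15210 m

Hypsometric equation: Δz = (R T̄/g) ln(P₁/P₂).
R T̄/g = 295 × 90.44 / 1.36 = 19617 m.
ln(810/373) = ln(2.1716) = 0.77546.
Δz = 19617 × 0.77546 = 15212 m.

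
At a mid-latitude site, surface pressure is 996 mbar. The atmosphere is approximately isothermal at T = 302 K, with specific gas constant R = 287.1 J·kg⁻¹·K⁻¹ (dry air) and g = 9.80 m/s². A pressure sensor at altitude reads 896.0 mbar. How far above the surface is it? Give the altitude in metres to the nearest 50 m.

z ≈ 950 m

Scale height: H = RT/g = 287.1 × 302 / 9.80 = 8847.4 m.
Invert the barometric formula: z = H ln(P₀/P).
P₀/P = 996/896.0 = 1.1116; ln(1.1116) = 0.10580.
z = 8847.4 × 0.10580 = 936.05 m.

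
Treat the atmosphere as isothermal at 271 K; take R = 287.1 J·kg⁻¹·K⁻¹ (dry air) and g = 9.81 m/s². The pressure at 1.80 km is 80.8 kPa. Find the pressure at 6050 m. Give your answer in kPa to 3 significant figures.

P ≈ 47.3 kPa

Scale height: H = RT/g = 287.1 × 271 / 9.81 = 7931.1 m.
Between two levels, P₂ = P₁ exp(−Δz/H) with Δz = z₂ − z₁.
Δz = 6050.0 − 1800.0 = 4250.0 m; Δz/H = 4250.0/7931.1 = 0.53587.
P₂ = 80.8 × exp(−0.53587) = 80.8 × 0.58516 = 47.281 kPa.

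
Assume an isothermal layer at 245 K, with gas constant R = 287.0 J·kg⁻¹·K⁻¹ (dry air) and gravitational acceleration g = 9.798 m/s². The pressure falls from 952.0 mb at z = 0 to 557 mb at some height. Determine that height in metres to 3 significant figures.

z ≈ 3850 m

Scale height: H = RT/g = 287.0 × 245 / 9.798 = 7176.5 m.
Invert the barometric formula: z = H ln(P₀/P).
P₀/P = 952.0/557 = 1.7092; ln(1.7092) = 0.53603.
z = 7176.5 × 0.53603 = 3846.8 m.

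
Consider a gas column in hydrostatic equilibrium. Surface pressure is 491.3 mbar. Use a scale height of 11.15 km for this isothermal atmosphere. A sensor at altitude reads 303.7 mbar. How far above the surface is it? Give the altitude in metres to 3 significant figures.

z ≈ 5360 m

Invert the barometric formula: z = H ln(P₀/P).
P₀/P = 491.3/303.7 = 1.6177; ln(1.6177) = 0.48101.
z = 11150 × 0.48101 = 5363.3 m.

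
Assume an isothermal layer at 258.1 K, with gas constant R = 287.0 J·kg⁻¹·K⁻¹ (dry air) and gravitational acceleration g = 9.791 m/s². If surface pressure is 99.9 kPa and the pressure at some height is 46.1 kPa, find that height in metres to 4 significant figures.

z ≈ 5851 m

Scale height: H = RT/g = 287.0 × 258.1 / 9.791 = 7565.6 m.
Invert the barometric formula: z = H ln(P₀/P).
P₀/P = 99.9/46.1 = 2.1670; ln(2.1670) = 0.77334.
z = 7565.6 × 0.77334 = 5850.8 m.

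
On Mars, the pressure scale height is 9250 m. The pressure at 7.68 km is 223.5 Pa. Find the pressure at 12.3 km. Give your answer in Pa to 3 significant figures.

Between two levels, P₂ = P₁ exp(−Δz/H) with Δz = z₂ − z₁.
Δz = 12300 − 7680.0 = 4620.0 m; Δz/H = 4620.0/9250.0 = 0.49946.
P₂ = 223.5 × exp(−0.49946) = 223.5 × 0.60686 = 135.63 Pa.

P ≈ 136 Pa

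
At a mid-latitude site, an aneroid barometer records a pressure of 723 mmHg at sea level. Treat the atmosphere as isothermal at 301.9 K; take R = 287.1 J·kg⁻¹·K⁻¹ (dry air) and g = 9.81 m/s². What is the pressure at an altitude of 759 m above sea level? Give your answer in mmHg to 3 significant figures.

P ≈ 663 mmHg

Scale height: H = RT/g = 287.1 × 301.9 / 9.81 = 8835.4 m.
Barometric formula: P = P₀ exp(−z/H).
z/H = 759.00/8835.4 = 0.085904; exp(−0.085904) = 0.91768.
P = 723 × 0.91768 = 663.48 mmHg.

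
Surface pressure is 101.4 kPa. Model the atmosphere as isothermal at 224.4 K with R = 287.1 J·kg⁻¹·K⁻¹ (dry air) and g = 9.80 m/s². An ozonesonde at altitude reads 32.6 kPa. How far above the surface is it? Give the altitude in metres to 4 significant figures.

z ≈ 7460 m

Scale height: H = RT/g = 287.1 × 224.4 / 9.80 = 6574.0 m.
Invert the barometric formula: z = H ln(P₀/P).
P₀/P = 101.4/32.6 = 3.1104; ln(3.1104) = 1.1348.
z = 6574.0 × 1.1348 = 7460.2 m.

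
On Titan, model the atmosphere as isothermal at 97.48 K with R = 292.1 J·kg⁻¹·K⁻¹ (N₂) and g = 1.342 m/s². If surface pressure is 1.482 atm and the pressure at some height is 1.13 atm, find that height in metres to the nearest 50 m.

z ≈ 5750 m

Scale height: H = RT/g = 292.1 × 97.48 / 1.342 = 21218 m.
Invert the barometric formula: z = H ln(P₀/P).
P₀/P = 1.482/1.13 = 1.3115; ln(1.3115) = 0.27117.
z = 21218 × 0.27117 = 5753.7 m.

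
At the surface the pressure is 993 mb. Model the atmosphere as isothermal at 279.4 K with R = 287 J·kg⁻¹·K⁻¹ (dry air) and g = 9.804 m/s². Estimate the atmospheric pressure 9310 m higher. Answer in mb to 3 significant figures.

Scale height: H = RT/g = 287 × 279.4 / 9.804 = 8179.1 m.
Barometric formula: P = P₀ exp(−z/H).
z/H = 9310.0/8179.1 = 1.1383; exp(−1.1383) = 0.32036.
P = 993 × 0.32036 = 318.12 mb.

P ≈ 318 mb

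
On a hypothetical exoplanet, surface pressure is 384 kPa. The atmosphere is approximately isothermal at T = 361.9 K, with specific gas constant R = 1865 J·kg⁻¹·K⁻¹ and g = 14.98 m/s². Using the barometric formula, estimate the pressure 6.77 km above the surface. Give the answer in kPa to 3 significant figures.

Scale height: H = RT/g = 1865 × 361.9 / 14.98 = 45056 m.
Barometric formula: P = P₀ exp(−z/H).
z/H = 6770.0/45056 = 0.15026; exp(−0.15026) = 0.86048.
P = 384 × 0.86048 = 330.42 kPa.

P ≈ 330 kPa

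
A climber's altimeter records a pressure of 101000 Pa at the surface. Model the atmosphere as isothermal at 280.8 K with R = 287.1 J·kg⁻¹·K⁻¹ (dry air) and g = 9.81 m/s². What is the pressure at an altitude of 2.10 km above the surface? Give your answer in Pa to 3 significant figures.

Scale height: H = RT/g = 287.1 × 280.8 / 9.81 = 8217.9 m.
Barometric formula: P = P₀ exp(−z/H).
z/H = 2100.0/8217.9 = 0.25554; exp(−0.25554) = 0.77450.
P = 101000 × 0.77450 = 78224 Pa.

P ≈ 78200 Pa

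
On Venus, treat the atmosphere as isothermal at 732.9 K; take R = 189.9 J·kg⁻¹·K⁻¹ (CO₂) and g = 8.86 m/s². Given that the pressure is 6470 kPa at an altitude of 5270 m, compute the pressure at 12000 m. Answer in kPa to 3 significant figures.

P ≈ 4220 kPa

Scale height: H = RT/g = 189.9 × 732.9 / 8.86 = 15709 m.
Between two levels, P₂ = P₁ exp(−Δz/H) with Δz = z₂ − z₁.
Δz = 12000 − 5270.0 = 6730.0 m; Δz/H = 6730.0/15709 = 0.42842.
P₂ = 6470 × exp(−0.42842) = 6470 × 0.65154 = 4215.5 kPa.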